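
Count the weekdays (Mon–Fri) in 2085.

1 January 2085 is a Monday.
That's 365 days from start to end, counting both.
365 = 7 × 52 + 1, so there are 52 full weeks plus 1 extra day.
Each full week contributes 5 weekdays (Mon–Fri): 52 × 5 = 260.
The 1 extra day is Monday — 1 of them qualifies.
Total: 260 + 1 = 261.

261 weekdays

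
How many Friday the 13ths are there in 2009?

3

The 13th falls on a Friday when the month's 13th has weekday Fri.
Jan 13 is Tue; Feb 13 is Fri ✓; Mar 13 is Fri ✓; Apr 13 is Mon; May 13 is Wed; Jun 13 is Sat; Jul 13 is Mon; Aug 13 is Thu; Sep 13 is Sun; Oct 13 is Tue; Nov 13 is Fri ✓; Dec 13 is Sun.
Friday the 13ths: Feb, Mar, Nov.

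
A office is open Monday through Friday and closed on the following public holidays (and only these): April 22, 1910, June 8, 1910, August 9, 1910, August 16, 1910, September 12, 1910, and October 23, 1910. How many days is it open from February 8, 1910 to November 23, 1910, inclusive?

February 8, 1910 is a Tuesday.
That's 289 days from start to end, counting both.
289 = 7 × 41 + 2, so there are 41 full weeks plus 2 extra days.
Each full week contributes 5 weekdays (Mon–Fri): 41 × 5 = 205.
The 2 extra days are Tuesday, Wednesday — 2 of them qualify.
Total: 205 + 2 = 207.
Holidays: April 22, 1910 (Fri); June 8, 1910 (Wed); August 9, 1910 (Tue); August 16, 1910 (Tue); September 12, 1910 (Mon); October 23, 1910 (Sun).
5 of the 6 holidays fall on weekdays; the rest are weekends and were already excluded.
Business days: 207 − 5 = 202.

202 business days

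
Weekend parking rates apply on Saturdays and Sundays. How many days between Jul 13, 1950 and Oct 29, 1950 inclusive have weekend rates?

Jul 13, 1950 is a Thursday.
That's 109 days from start to end, counting both.
109 = 7 × 15 + 4, so there are 15 full weeks plus 4 extra days.
Each full week contributes 2 weekend days (Sat, Sun): 15 × 2 = 30.
The 4 extra days are Thu, Fri, Sat, Sun — 2 of them qualify.
Total: 30 + 2 = 32.

32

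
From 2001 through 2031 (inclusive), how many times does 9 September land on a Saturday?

4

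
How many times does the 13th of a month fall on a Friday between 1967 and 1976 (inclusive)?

17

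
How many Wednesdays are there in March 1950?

5

1950-03-01 is a Wednesday.
From 1950-03-01 to 1950-03-31 is 31 days inclusive.
31 = 7 × 4 + 3, so there are 4 full weeks plus 3 extra days.
Each full week contributes one Wednesday: 4 so far.
The 3 extra days are Wednesday, Thursday, Friday — 1 of them qualifies.
Total: 4 + 1 = 5.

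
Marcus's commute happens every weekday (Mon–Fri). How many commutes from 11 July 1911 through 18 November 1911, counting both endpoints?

11 July 1911 is a Tuesday.
That's 131 days from start to end, counting both.
131 = 7 × 18 + 5, so there are 18 full weeks plus 5 extra days.
Each full week contributes 5 weekdays (Mon–Fri): 18 × 5 = 90.
The 5 extra days are Tuesday, Wednesday, Thursday, Friday, Saturday — 4 of them qualify.
Total: 90 + 4 = 94.

94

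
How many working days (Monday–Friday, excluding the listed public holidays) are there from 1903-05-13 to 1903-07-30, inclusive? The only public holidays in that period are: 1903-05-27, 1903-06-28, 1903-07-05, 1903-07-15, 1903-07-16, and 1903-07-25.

54 working days

1903-05-13 is a Wednesday.
The range spans 79 days (inclusive of both endpoints).
79 = 7 × 11 + 2, so there are 11 full weeks plus 2 extra days.
Each full week contributes 5 weekdays (Mon–Fri): 11 × 5 = 55.
The 2 extra days are Wednesday, Thursday — 2 of them qualify.
Total: 55 + 2 = 57.
Holidays: 1903-05-27 (Wed); 1903-06-28 (Sun); 1903-07-05 (Sun); 1903-07-15 (Wed); 1903-07-16 (Thu); 1903-07-25 (Sat).
3 of the 6 holidays fall on weekdays; the rest are weekends and were already excluded.
Business days: 57 − 3 = 54.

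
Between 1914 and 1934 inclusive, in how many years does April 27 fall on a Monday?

Day of week of April 27 in each year:
1914: Mon ✓, 1915: Tue, 1916: Thu, 1917: Fri, 1918: Sat, 1919: Sun, 1920: Tue, 1921: Wed, 1922: Thu, 1923: Fri, 1924: Sun, 1925: Mon ✓, 1926: Tue, 1927: Wed, 1928: Fri, 1929: Sat, 1930: Sun, 1931: Mon ✓, 1932: Wed, 1933: Thu, 1934: Fri
Mondays: 1914, 1925, 1931.

3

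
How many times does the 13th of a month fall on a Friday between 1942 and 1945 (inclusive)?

7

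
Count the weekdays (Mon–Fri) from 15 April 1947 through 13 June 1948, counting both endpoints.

15 April 1947 is a Tuesday.
The range spans 426 days (inclusive of both endpoints).
426 = 7 × 60 + 6, so there are 60 full weeks plus 6 extra days.
Each full week contributes 5 weekdays (Mon–Fri): 60 × 5 = 300.
The 6 extra days are Tue, Wed, Thu, Fri, Sat, Sun — 4 of them qualify.
Total: 300 + 4 = 304.

304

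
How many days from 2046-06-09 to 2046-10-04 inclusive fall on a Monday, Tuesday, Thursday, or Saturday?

68

2046-06-09 is a Saturday.
From 2046-06-09 to 2046-10-04 is 118 days inclusive.
118 = 7 × 16 + 6, so there are 16 full weeks plus 6 extra days.
Each full week contributes 4 days from the set (Mon, Tue, Thu, Sat): 16 × 4 = 64.
The 6 extra days are Saturday, Sunday, Monday, Tuesday, Wednesday, Thursday — 4 of them qualify.
Total: 64 + 4 = 68.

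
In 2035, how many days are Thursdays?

52

2035-01-01 is a Monday.
The range spans 365 days (inclusive of both endpoints).
365 = 7 × 52 + 1, so there are 52 full weeks plus 1 extra day.
Each full week contributes one Thursday: 52 so far.
The 1 extra day is Mon — none qualify.
Total: 52 + 0 = 52.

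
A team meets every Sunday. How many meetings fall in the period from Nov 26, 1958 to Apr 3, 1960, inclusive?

71

Nov 26, 1958 is a Wednesday.
The range spans 495 days (inclusive of both endpoints).
495 = 7 × 70 + 5, so there are 70 full weeks plus 5 extra days.
Each full week contributes one Sunday: 70 so far.
The 5 extra days are Wed, Thu, Fri, Sat, Sun — 1 of them qualifies.
Total: 70 + 1 = 71.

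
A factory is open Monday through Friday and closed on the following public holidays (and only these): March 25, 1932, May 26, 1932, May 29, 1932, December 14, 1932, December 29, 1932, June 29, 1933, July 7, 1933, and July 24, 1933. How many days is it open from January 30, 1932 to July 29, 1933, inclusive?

383 working days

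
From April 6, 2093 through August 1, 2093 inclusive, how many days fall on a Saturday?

April 6, 2093 is a Monday.
From April 6, 2093 to August 1, 2093 is 118 days inclusive.
118 = 7 × 16 + 6, so there are 16 full weeks plus 6 extra days.
Each full week contributes one Saturday: 16 so far.
The 6 extra days are Mon, Tue, Wed, Thu, Fri, Sat — 1 of them qualifies.
Total: 16 + 1 = 17.

17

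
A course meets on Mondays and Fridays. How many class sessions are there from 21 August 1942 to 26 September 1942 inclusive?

21 August 1942 is a Friday.
From 21 August 1942 to 26 September 1942 is 37 days inclusive.
37 = 7 × 5 + 2, so there are 5 full weeks plus 2 extra days.
Each full week contributes 2 days from the set (Mon, Fri): 5 × 2 = 10.
The 2 extra days are Fri, Sat — 1 of them qualifies.
Total: 10 + 1 = 11.

11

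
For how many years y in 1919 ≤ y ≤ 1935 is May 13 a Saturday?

Day of week of May 13 in each year:
1919: Tue, 1920: Thu, 1921: Fri, 1922: Sat ✓, 1923: Sun, 1924: Tue, 1925: Wed, 1926: Thu, 1927: Fri, 1928: Sun, 1929: Mon, 1930: Tue, 1931: Wed, 1932: Fri, 1933: Sat ✓, 1934: Sun, 1935: Mon
Saturdays: 1922, 1933.

2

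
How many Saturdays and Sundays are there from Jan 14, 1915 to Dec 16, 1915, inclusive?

96

Jan 14, 1915 is a Thursday.
From Jan 14, 1915 to Dec 16, 1915 is 337 days inclusive.
337 = 7 × 48 + 1, so there are 48 full weeks plus 1 extra day.
Each full week contributes 2 weekend days (Sat, Sun): 48 × 2 = 96.
The 1 extra day is Thursday — none qualify.
Total: 96 + 0 = 96.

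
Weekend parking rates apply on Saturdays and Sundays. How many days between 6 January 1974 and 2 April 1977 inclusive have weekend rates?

6 January 1974 is a Sunday.
The range spans 1183 days (inclusive of both endpoints).
1183 = 7 × 169, so the span is exactly 169 full weeks.
Each full week contributes 2 weekend days (Sat, Sun): 169 × 2 = 338.

338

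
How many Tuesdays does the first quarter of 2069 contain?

13

Jan 1, 2069 is a Tuesday.
The range spans 90 days (inclusive of both endpoints).
90 = 7 × 12 + 6, so there are 12 full weeks plus 6 extra days.
Each full week contributes one Tuesday: 12 so far.
The 6 extra days are Tue, Wed, Thu, Fri, Sat, Sun — 1 of them qualifies.
Total: 12 + 1 = 13.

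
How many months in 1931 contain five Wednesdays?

A month has five Wednesdays exactly when Wednesday falls within its first (length − 28) days.
Jan: 31 days, starts Thu → 5 of Thu, Fri, Sat
Feb: 28 days, starts Sun → 5 of (none)
Mar: 31 days, starts Sun → 5 of Sun, Mon, Tue
Apr: 30 days, starts Wed → 5 of Wed, Thu ✓
May: 31 days, starts Fri → 5 of Fri, Sat, Sun
Jun: 30 days, starts Mon → 5 of Mon, Tue
Jul: 31 days, starts Wed → 5 of Wed, Thu, Fri ✓
Aug: 31 days, starts Sat → 5 of Sat, Sun, Mon
Sep: 30 days, starts Tue → 5 of Tue, Wed ✓
Oct: 31 days, starts Thu → 5 of Thu, Fri, Sat
Nov: 30 days, starts Sun → 5 of Sun, Mon
Dec: 31 days, starts Tue → 5 of Tue, Wed, Thu ✓
Months with five Wednesdays: Apr, Jul, Sep, Dec.

4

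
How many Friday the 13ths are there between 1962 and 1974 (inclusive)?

Friday-the-13ths by year:
1962: Apr, Jul
1963: Sep, Dec
1964: Mar, Nov
1965: Aug
1966: May
1967: Jan, Oct
1968: Sep, Dec
1969: Jun
1970: Feb, Mar, Nov
1971: Aug
1972: Oct
1973: Apr, Jul
1974: Sep, Dec

22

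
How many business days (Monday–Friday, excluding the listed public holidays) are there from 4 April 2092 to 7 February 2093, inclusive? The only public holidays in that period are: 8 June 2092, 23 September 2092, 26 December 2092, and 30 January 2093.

218

4 April 2092 is a Friday.
From 4 April 2092 to 7 February 2093 is 310 days inclusive.
310 = 7 × 44 + 2, so there are 44 full weeks plus 2 extra days.
Each full week contributes 5 weekdays (Mon–Fri): 44 × 5 = 220.
The 2 extra days are Friday, Saturday — 1 of them qualifies.
Total: 220 + 1 = 221.
Holidays: 8 June 2092 (Sun); 23 September 2092 (Tue); 26 December 2092 (Fri); 30 January 2093 (Fri).
3 of the 4 holidays fall on weekdays; the rest are weekends and were already excluded.
Business days: 221 − 3 = 218.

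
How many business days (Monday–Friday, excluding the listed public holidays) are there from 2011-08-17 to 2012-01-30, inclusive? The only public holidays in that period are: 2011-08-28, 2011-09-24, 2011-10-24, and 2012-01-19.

117 business days

2011-08-17 is a Wednesday.
That's 167 days from start to end, counting both.
167 = 7 × 23 + 6, so there are 23 full weeks plus 6 extra days.
Each full week contributes 5 weekdays (Mon–Fri): 23 × 5 = 115.
The 6 extra days are Wednesday, Thursday, Friday, Saturday, Sunday, Monday — 4 of them qualify.
Total: 115 + 4 = 119.
Holidays: 2011-08-28 (Sun); 2011-09-24 (Sat); 2011-10-24 (Mon); 2012-01-19 (Thu).
2 of the 4 holidays fall on weekdays; the rest are weekends and were already excluded.
Business days: 119 − 2 = 117.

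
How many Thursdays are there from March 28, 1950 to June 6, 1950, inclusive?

10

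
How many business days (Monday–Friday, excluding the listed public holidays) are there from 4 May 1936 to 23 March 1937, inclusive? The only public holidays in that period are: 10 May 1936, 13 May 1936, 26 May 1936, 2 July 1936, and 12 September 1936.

4 May 1936 is a Monday.
That's 324 days from start to end, counting both.
324 = 7 × 46 + 2, so there are 46 full weeks plus 2 extra days.
Each full week contributes 5 weekdays (Mon–Fri): 46 × 5 = 230.
The 2 extra days are Monday, Tuesday — 2 of them qualify.
Total: 230 + 2 = 232.
Holidays: 10 May 1936 (Sun); 13 May 1936 (Wed); 26 May 1936 (Tue); 2 July 1936 (Thu); 12 September 1936 (Sat).
3 of the 5 holidays fall on weekdays; the rest are weekends and were already excluded.
Business days: 232 − 3 = 229.

229 business days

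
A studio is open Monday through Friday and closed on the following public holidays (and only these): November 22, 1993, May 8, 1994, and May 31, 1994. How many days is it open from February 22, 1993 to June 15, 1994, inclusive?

341

February 22, 1993 is a Monday.
The range spans 479 days (inclusive of both endpoints).
479 = 7 × 68 + 3, so there are 68 full weeks plus 3 extra days.
Each full week contributes 5 weekdays (Mon–Fri): 68 × 5 = 340.
The 3 extra days are Monday, Tuesday, Wednesday — 3 of them qualify.
Total: 340 + 3 = 343.
Holidays: November 22, 1993 (Mon); May 8, 1994 (Sun); May 31, 1994 (Tue).
2 of the 3 holidays fall on weekdays; the rest are weekends and were already excluded.
Business days: 343 − 2 = 341.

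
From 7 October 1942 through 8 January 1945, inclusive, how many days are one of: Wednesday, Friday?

7 October 1942 is a Wednesday.
From 7 October 1942 to 8 January 1945 is 825 days inclusive.
825 = 7 × 117 + 6, so there are 117 full weeks plus 6 extra days.
Each full week contributes 2 days from the set (Wed, Fri): 117 × 2 = 234.
The 6 extra days are Wed, Thu, Fri, Sat, Sun, Mon — 2 of them qualify.
Total: 234 + 2 = 236.

236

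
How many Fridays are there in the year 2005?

1 January 2005 is a Saturday.
From 1 January 2005 to 31 December 2005 is 365 days inclusive.
365 = 7 × 52 + 1, so there are 52 full weeks plus 1 extra day.
Each full week contributes one Friday: 52 so far.
The 1 extra day is Saturday — none qualify.
Total: 52 + 0 = 52.

52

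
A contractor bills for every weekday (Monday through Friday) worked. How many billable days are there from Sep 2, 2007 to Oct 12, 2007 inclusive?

Sep 2, 2007 is a Sunday.
The range spans 41 days (inclusive of both endpoints).
41 = 7 × 5 + 6, so there are 5 full weeks plus 6 extra days.
Each full week contributes 5 weekdays (Mon–Fri): 5 × 5 = 25.
The 6 extra days are Sun, Mon, Tue, Wed, Thu, Fri — 5 of them qualify.
Total: 25 + 5 = 30.

30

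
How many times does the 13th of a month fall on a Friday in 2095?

The 13th falls on a Friday when the month's 13th has weekday Fri.
Jan 13 is Thu; Feb 13 is Sun; Mar 13 is Sun; Apr 13 is Wed; May 13 is Fri ✓; Jun 13 is Mon; Jul 13 is Wed; Aug 13 is Sat; Sep 13 is Tue; Oct 13 is Thu; Nov 13 is Sun; Dec 13 is Tue.
Friday the 13ths: May.

1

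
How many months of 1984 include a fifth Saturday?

A month has five Saturdays exactly when Saturday falls within its first (length − 28) days.
Jan: 31 days, starts Sun → 5 of Sun, Mon, Tue
Feb: 29 days, starts Wed → 5 of Wed
Mar: 31 days, starts Thu → 5 of Thu, Fri, Sat ✓
Apr: 30 days, starts Sun → 5 of Sun, Mon
May: 31 days, starts Tue → 5 of Tue, Wed, Thu
Jun: 30 days, starts Fri → 5 of Fri, Sat ✓
Jul: 31 days, starts Sun → 5 of Sun, Mon, Tue
Aug: 31 days, starts Wed → 5 of Wed, Thu, Fri
Sep: 30 days, starts Sat → 5 of Sat, Sun ✓
Oct: 31 days, starts Mon → 5 of Mon, Tue, Wed
Nov: 30 days, starts Thu → 5 of Thu, Fri
Dec: 31 days, starts Sat → 5 of Sat, Sun, Mon ✓
Months with five Saturdays: Mar, Jun, Sep, Dec.

4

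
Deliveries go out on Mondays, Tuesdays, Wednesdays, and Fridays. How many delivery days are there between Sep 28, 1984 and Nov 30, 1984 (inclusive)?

37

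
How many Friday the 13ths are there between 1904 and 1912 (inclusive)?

15

Friday-the-13ths by year:
1904: May
1905: Jan, Oct
1906: Apr, Jul
1907: Sep, Dec
1908: Mar, Nov
1909: Aug
1910: May
1911: Jan, Oct
1912: Sep, Dec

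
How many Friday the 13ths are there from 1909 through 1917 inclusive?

14

Friday-the-13ths by year:
1909: Aug
1910: May
1911: Jan, Oct
1912: Sep, Dec
1913: Jun
1914: Feb, Mar, Nov
1915: Aug
1916: Oct
1917: Apr, Jul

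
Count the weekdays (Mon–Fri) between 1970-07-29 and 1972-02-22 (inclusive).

410

1970-07-29 is a Wednesday.
The range spans 574 days (inclusive of both endpoints).
574 = 7 × 82, so the span is exactly 82 full weeks.
Each full week contributes 5 weekdays (Mon–Fri): 82 × 5 = 410.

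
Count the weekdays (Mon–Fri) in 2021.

261 weekdays

2021-01-01 is a Friday.
That's 365 days from start to end, counting both.
365 = 7 × 52 + 1, so there are 52 full weeks plus 1 extra day.
Each full week contributes 5 weekdays (Mon–Fri): 52 × 5 = 260.
The 1 extra day is Fri — 1 of them qualifies.
Total: 260 + 1 = 261.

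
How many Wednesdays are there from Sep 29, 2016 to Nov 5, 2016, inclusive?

5 Wednesdays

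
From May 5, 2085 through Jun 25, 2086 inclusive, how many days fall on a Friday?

59 Fridays

May 5, 2085 is a Saturday.
From May 5, 2085 to Jun 25, 2086 is 417 days inclusive.
417 = 7 × 59 + 4, so there are 59 full weeks plus 4 extra days.
Each full week contributes one Friday: 59 so far.
The 4 extra days are Saturday, Sunday, Monday, Tuesday — none qualify.
Total: 59 + 0 = 59.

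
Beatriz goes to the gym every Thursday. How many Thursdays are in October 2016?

4

1 October 2016 is a Saturday.
That's 31 days from start to end, counting both.
31 = 7 × 4 + 3, so there are 4 full weeks plus 3 extra days.
Each full week contributes one Thursday: 4 so far.
The 3 extra days are Saturday, Sunday, Monday — none qualify.
Total: 4 + 0 = 4.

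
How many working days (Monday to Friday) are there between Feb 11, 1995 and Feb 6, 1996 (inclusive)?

257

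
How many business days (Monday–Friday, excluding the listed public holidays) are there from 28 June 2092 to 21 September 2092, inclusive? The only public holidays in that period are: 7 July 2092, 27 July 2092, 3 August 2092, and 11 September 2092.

28 June 2092 is a Saturday.
The range spans 86 days (inclusive of both endpoints).
86 = 7 × 12 + 2, so there are 12 full weeks plus 2 extra days.
Each full week contributes 5 weekdays (Mon–Fri): 12 × 5 = 60.
The 2 extra days are Saturday, Sunday — none qualify.
Total: 60 + 0 = 60.
Holidays: 7 July 2092 (Mon); 27 July 2092 (Sun); 3 August 2092 (Sun); 11 September 2092 (Thu).
2 of the 4 holidays fall on weekdays; the rest are weekends and were already excluded.
Business days: 60 − 2 = 58.

58 business days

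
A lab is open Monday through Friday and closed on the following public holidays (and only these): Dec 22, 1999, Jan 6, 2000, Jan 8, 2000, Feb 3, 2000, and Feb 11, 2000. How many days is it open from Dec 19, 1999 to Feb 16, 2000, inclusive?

Dec 19, 1999 is a Sunday.
That's 60 days from start to end, counting both.
60 = 7 × 8 + 4, so there are 8 full weeks plus 4 extra days.
Each full week contributes 5 weekdays (Mon–Fri): 8 × 5 = 40.
The 4 extra days are Sun, Mon, Tue, Wed — 3 of them qualify.
Total: 40 + 3 = 43.
Holidays: Dec 22, 1999 (Wed); Jan 6, 2000 (Thu); Jan 8, 2000 (Sat); Feb 3, 2000 (Thu); Feb 11, 2000 (Fri).
4 of the 5 holidays fall on weekdays; the rest are weekends and were already excluded.
Business days: 43 − 4 = 39.

39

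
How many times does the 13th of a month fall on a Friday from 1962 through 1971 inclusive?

Friday-the-13ths by year:
1962: Apr, Jul
1963: Sep, Dec
1964: Mar, Nov
1965: Aug
1966: May
1967: Jan, Oct
1968: Sep, Dec
1969: Jun
1970: Feb, Mar, Nov
1971: Aug

17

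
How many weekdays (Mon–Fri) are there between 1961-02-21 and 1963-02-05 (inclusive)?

1961-02-21 is a Tuesday.
That's 715 days from start to end, counting both.
715 = 7 × 102 + 1, so there are 102 full weeks plus 1 extra day.
Each full week contributes 5 weekdays (Mon–Fri): 102 × 5 = 510.
The 1 extra day is Tuesday — 1 of them qualifies.
Total: 510 + 1 = 511.

511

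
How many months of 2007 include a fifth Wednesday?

A month has five Wednesdays exactly when Wednesday falls within its first (length − 28) days.
Jan: 31 days, starts Mon → 5 of Mon, Tue, Wed ✓
Feb: 28 days, starts Thu → 5 of (none)
Mar: 31 days, starts Thu → 5 of Thu, Fri, Sat
Apr: 30 days, starts Sun → 5 of Sun, Mon
May: 31 days, starts Tue → 5 of Tue, Wed, Thu ✓
Jun: 30 days, starts Fri → 5 of Fri, Sat
Jul: 31 days, starts Sun → 5 of Sun, Mon, Tue
Aug: 31 days, starts Wed → 5 of Wed, Thu, Fri ✓
Sep: 30 days, starts Sat → 5 of Sat, Sun
Oct: 31 days, starts Mon → 5 of Mon, Tue, Wed ✓
Nov: 30 days, starts Thu → 5 of Thu, Fri
Dec: 31 days, starts Sat → 5 of Sat, Sun, Mon
Months with five Wednesdays: Jan, May, Aug, Oct.

4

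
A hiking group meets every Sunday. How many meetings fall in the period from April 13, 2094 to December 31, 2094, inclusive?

37 Sundays

April 13, 2094 is a Tuesday.
That's 263 days from start to end, counting both.
263 = 7 × 37 + 4, so there are 37 full weeks plus 4 extra days.
Each full week contributes one Sunday: 37 so far.
The 4 extra days are Tuesday, Wednesday, Thursday, Friday — none qualify.
Total: 37 + 0 = 37.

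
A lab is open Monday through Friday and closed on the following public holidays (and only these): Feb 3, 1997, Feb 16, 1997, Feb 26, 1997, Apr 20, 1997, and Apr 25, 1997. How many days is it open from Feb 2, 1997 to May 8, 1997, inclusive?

66

Feb 2, 1997 is a Sunday.
From Feb 2, 1997 to May 8, 1997 is 96 days inclusive.
96 = 7 × 13 + 5, so there are 13 full weeks plus 5 extra days.
Each full week contributes 5 weekdays (Mon–Fri): 13 × 5 = 65.
The 5 extra days are Sunday, Monday, Tuesday, Wednesday, Thursday — 4 of them qualify.
Total: 65 + 4 = 69.
Holidays: Feb 3, 1997 (Mon); Feb 16, 1997 (Sun); Feb 26, 1997 (Wed); Apr 20, 1997 (Sun); Apr 25, 1997 (Fri).
3 of the 5 holidays fall on weekdays; the rest are weekends and were already excluded.
Business days: 69 − 3 = 66.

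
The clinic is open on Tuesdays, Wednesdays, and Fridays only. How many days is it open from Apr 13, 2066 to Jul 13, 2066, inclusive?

Apr 13, 2066 is a Tuesday.
The range spans 92 days (inclusive of both endpoints).
92 = 7 × 13 + 1, so there are 13 full weeks plus 1 extra day.
Each full week contributes 3 days from the set (Tue, Wed, Fri): 13 × 3 = 39.
The 1 extra day is Tuesday — 1 of them qualifies.
Total: 39 + 1 = 40.

40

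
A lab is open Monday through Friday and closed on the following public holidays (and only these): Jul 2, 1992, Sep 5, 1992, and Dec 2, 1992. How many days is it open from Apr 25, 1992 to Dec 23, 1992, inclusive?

Apr 25, 1992 is a Saturday.
From Apr 25, 1992 to Dec 23, 1992 is 243 days inclusive.
243 = 7 × 34 + 5, so there are 34 full weeks plus 5 extra days.
Each full week contributes 5 weekdays (Mon–Fri): 34 × 5 = 170.
The 5 extra days are Sat, Sun, Mon, Tue, Wed — 3 of them qualify.
Total: 170 + 3 = 173.
Holidays: Jul 2, 1992 (Thu); Sep 5, 1992 (Sat); Dec 2, 1992 (Wed).
2 of the 3 holidays fall on weekdays; the rest are weekends and were already excluded.
Business days: 173 − 2 = 171.

171 business days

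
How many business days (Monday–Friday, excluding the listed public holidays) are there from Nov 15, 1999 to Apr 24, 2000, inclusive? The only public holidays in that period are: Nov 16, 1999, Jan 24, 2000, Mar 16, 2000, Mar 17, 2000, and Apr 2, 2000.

112

Nov 15, 1999 is a Monday.
The range spans 162 days (inclusive of both endpoints).
162 = 7 × 23 + 1, so there are 23 full weeks plus 1 extra day.
Each full week contributes 5 weekdays (Mon–Fri): 23 × 5 = 115.
The 1 extra day is Monday — 1 of them qualifies.
Total: 115 + 1 = 116.
Holidays: Nov 16, 1999 (Tue); Jan 24, 2000 (Mon); Mar 16, 2000 (Thu); Mar 17, 2000 (Fri); Apr 2, 2000 (Sun).
4 of the 5 holidays fall on weekdays; the rest are weekends and were already excluded.
Business days: 116 − 4 = 112.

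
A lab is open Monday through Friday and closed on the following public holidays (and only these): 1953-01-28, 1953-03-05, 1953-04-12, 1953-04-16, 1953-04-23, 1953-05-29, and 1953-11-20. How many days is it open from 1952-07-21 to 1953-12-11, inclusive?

359

1952-07-21 is a Monday.
From 1952-07-21 to 1953-12-11 is 509 days inclusive.
509 = 7 × 72 + 5, so there are 72 full weeks plus 5 extra days.
Each full week contributes 5 weekdays (Mon–Fri): 72 × 5 = 360.
The 5 extra days are Mon, Tue, Wed, Thu, Fri — 5 of them qualify.
Total: 360 + 5 = 365.
Holidays: 1953-01-28 (Wed); 1953-03-05 (Thu); 1953-04-12 (Sun); 1953-04-16 (Thu); 1953-04-23 (Thu); 1953-05-29 (Fri); 1953-11-20 (Fri).
6 of the 7 holidays fall on weekdays; the rest are weekends and were already excluded.
Business days: 365 − 6 = 359.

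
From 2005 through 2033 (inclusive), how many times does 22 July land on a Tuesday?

4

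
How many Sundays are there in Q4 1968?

13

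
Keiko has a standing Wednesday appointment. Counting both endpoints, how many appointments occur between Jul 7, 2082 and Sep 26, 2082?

Jul 7, 2082 is a Tuesday.
That's 82 days from start to end, counting both.
82 = 7 × 11 + 5, so there are 11 full weeks plus 5 extra days.
Each full week contributes one Wednesday: 11 so far.
The 5 extra days are Tue, Wed, Thu, Fri, Sat — 1 of them qualifies.
Total: 11 + 1 = 12.

12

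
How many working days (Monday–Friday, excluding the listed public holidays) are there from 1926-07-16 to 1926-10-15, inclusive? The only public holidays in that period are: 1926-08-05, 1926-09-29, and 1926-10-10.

64 working days

1926-07-16 is a Friday.
From 1926-07-16 to 1926-10-15 is 92 days inclusive.
92 = 7 × 13 + 1, so there are 13 full weeks plus 1 extra day.
Each full week contributes 5 weekdays (Mon–Fri): 13 × 5 = 65.
The 1 extra day is Fri — 1 of them qualifies.
Total: 65 + 1 = 66.
Holidays: 1926-08-05 (Thu); 1926-09-29 (Wed); 1926-10-10 (Sun).
2 of the 3 holidays fall on weekdays; the rest are weekends and were already excluded.
Business days: 66 − 2 = 64.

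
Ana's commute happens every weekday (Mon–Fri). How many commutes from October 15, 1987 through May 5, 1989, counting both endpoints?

407

October 15, 1987 is a Thursday.
From October 15, 1987 to May 5, 1989 is 569 days inclusive.
569 = 7 × 81 + 2, so there are 81 full weeks plus 2 extra days.
Each full week contributes 5 weekdays (Mon–Fri): 81 × 5 = 405.
The 2 extra days are Thursday, Friday — 2 of them qualify.
Total: 405 + 2 = 407.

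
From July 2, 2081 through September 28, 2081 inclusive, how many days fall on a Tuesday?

12

July 2, 2081 is a Wednesday.
The range spans 89 days (inclusive of both endpoints).
89 = 7 × 12 + 5, so there are 12 full weeks plus 5 extra days.
Each full week contributes one Tuesday: 12 so far.
The 5 extra days are Wednesday, Thursday, Friday, Saturday, Sunday — none qualify.
Total: 12 + 0 = 12.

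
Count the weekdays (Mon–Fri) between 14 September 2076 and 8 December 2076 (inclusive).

62 weekdays

14 September 2076 is a Monday.
That's 86 days from start to end, counting both.
86 = 7 × 12 + 2, so there are 12 full weeks plus 2 extra days.
Each full week contributes 5 weekdays (Mon–Fri): 12 × 5 = 60.
The 2 extra days are Mon, Tue — 2 of them qualify.
Total: 60 + 2 = 62.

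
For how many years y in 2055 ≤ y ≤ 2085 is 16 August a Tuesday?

4

Day of week of August 16 in each year:
2055: Mon, 2056: Wed, 2057: Thu, 2058: Fri, 2059: Sat, 2060: Mon, 2061: Tue ✓, 2062: Wed, 2063: Thu, 2064: Sat, 2065: Sun, 2066: Mon, 2067: Tue ✓, 2068: Thu, 2069: Fri, 2070: Sat, 2071: Sun, 2072: Tue ✓, 2073: Wed, 2074: Thu, 2075: Fri, 2076: Sun, 2077: Mon, 2078: Tue ✓, 2079: Wed, 2080: Fri, 2081: Sat, 2082: Sun, 2083: Mon, 2084: Wed, 2085: Thu
Tuesdays: 2061, 2067, 2072, 2078.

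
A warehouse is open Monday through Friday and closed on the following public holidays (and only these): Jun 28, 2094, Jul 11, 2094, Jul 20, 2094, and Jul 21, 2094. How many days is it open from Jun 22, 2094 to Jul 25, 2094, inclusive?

Jun 22, 2094 is a Tuesday.
From Jun 22, 2094 to Jul 25, 2094 is 34 days inclusive.
34 = 7 × 4 + 6, so there are 4 full weeks plus 6 extra days.
Each full week contributes 5 weekdays (Mon–Fri): 4 × 5 = 20.
The 6 extra days are Tue, Wed, Thu, Fri, Sat, Sun — 4 of them qualify.
Total: 20 + 4 = 24.
Holidays: Jun 28, 2094 (Mon); Jul 11, 2094 (Sun); Jul 20, 2094 (Tue); Jul 21, 2094 (Wed).
3 of the 4 holidays fall on weekdays; the rest are weekends and were already excluded.
Business days: 24 − 3 = 21.

21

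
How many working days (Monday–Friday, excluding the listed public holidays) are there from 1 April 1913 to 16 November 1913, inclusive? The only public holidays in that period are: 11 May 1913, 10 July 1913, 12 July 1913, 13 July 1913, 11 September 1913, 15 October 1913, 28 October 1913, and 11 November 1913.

159

1 April 1913 is a Tuesday.
That's 230 days from start to end, counting both.
230 = 7 × 32 + 6, so there are 32 full weeks plus 6 extra days.
Each full week contributes 5 weekdays (Mon–Fri): 32 × 5 = 160.
The 6 extra days are Tuesday, Wednesday, Thursday, Friday, Saturday, Sunday — 4 of them qualify.
Total: 160 + 4 = 164.
Holidays: 11 May 1913 (Sun); 10 July 1913 (Thu); 12 July 1913 (Sat); 13 July 1913 (Sun); 11 September 1913 (Thu); 15 October 1913 (Wed); 28 October 1913 (Tue); 11 November 1913 (Tue).
5 of the 8 holidays fall on weekdays; the rest are weekends and were already excluded.
Business days: 164 − 5 = 159.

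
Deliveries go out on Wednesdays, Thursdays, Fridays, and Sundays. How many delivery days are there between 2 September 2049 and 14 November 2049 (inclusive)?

2 September 2049 is a Thursday.
From 2 September 2049 to 14 November 2049 is 74 days inclusive.
74 = 7 × 10 + 4, so there are 10 full weeks plus 4 extra days.
Each full week contributes 4 days from the set (Wed, Thu, Fri, Sun): 10 × 4 = 40.
The 4 extra days are Thursday, Friday, Saturday, Sunday — 3 of them qualify.
Total: 40 + 3 = 43.

43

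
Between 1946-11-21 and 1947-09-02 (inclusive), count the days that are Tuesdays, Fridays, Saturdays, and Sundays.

1946-11-21 is a Thursday.
From 1946-11-21 to 1947-09-02 is 286 days inclusive.
286 = 7 × 40 + 6, so there are 40 full weeks plus 6 extra days.
Each full week contributes 4 days from the set (Tue, Fri, Sat, Sun): 40 × 4 = 160.
The 6 extra days are Thursday, Friday, Saturday, Sunday, Monday, Tuesday — 4 of them qualify.
Total: 160 + 4 = 164.

164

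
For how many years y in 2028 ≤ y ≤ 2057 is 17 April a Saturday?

4

Day of week of April 17 in each year:
2028: Mon, 2029: Tue, 2030: Wed, 2031: Thu, 2032: Sat ✓, 2033: Sun, 2034: Mon, 2035: Tue, 2036: Thu, 2037: Fri, 2038: Sat ✓, 2039: Sun, 2040: Tue, 2041: Wed, 2042: Thu, 2043: Fri, 2044: Sun, 2045: Mon, 2046: Tue, 2047: Wed, 2048: Fri, 2049: Sat ✓, 2050: Sun, 2051: Mon, 2052: Wed, 2053: Thu, 2054: Fri, 2055: Sat ✓, 2056: Mon, 2057: Tue
Saturdays: 2032, 2038, 2049, 2055.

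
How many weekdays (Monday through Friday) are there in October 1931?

22 weekdays

October 1, 1931 is a Thursday.
That's 31 days from start to end, counting both.
31 = 7 × 4 + 3, so there are 4 full weeks plus 3 extra days.
Each full week contributes 5 weekdays (Mon–Fri): 4 × 5 = 20.
The 3 extra days are Thursday, Friday, Saturday — 2 of them qualify.
Total: 20 + 2 = 22.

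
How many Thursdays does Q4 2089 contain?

Oct 1, 2089 is a Saturday.
That's 92 days from start to end, counting both.
92 = 7 × 13 + 1, so there are 13 full weeks plus 1 extra day.
Each full week contributes one Thursday: 13 so far.
The 1 extra day is Saturday — none qualify.
Total: 13 + 0 = 13.

13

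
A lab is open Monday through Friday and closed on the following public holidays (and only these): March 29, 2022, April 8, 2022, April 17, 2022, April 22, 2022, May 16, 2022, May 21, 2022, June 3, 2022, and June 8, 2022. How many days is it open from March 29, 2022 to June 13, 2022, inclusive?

49 business days

March 29, 2022 is a Tuesday.
The range spans 77 days (inclusive of both endpoints).
77 = 7 × 11, so the span is exactly 11 full weeks.
Each full week contributes 5 weekdays (Mon–Fri): 11 × 5 = 55.
Total: 55.
Holidays: March 29, 2022 (Tue); April 8, 2022 (Fri); April 17, 2022 (Sun); April 22, 2022 (Fri); May 16, 2022 (Mon); May 21, 2022 (Sat); June 3, 2022 (Fri); June 8, 2022 (Wed).
6 of the 8 holidays fall on weekdays; the rest are weekends and were already excluded.
Business days: 55 − 6 = 49.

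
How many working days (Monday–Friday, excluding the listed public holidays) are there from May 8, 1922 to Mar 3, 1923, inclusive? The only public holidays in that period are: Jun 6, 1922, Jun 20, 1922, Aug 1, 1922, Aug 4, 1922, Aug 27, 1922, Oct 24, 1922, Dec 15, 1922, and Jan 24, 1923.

May 8, 1922 is a Monday.
From May 8, 1922 to Mar 3, 1923 is 300 days inclusive.
300 = 7 × 42 + 6, so there are 42 full weeks plus 6 extra days.
Each full week contributes 5 weekdays (Mon–Fri): 42 × 5 = 210.
The 6 extra days are Mon, Tue, Wed, Thu, Fri, Sat — 5 of them qualify.
Total: 210 + 5 = 215.
Holidays: Jun 6, 1922 (Tue); Jun 20, 1922 (Tue); Aug 1, 1922 (Tue); Aug 4, 1922 (Fri); Aug 27, 1922 (Sun); Oct 24, 1922 (Tue); Dec 15, 1922 (Fri); Jan 24, 1923 (Wed).
7 of the 8 holidays fall on weekdays; the rest are weekends and were already excluded.
Business days: 215 − 7 = 208.

208 working days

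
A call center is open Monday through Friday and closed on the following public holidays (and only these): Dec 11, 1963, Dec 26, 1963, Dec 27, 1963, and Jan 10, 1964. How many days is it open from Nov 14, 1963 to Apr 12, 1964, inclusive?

Nov 14, 1963 is a Thursday.
From Nov 14, 1963 to Apr 12, 1964 is 151 days inclusive.
151 = 7 × 21 + 4, so there are 21 full weeks plus 4 extra days.
Each full week contributes 5 weekdays (Mon–Fri): 21 × 5 = 105.
The 4 extra days are Thu, Fri, Sat, Sun — 2 of them qualify.
Total: 105 + 2 = 107.
Holidays: Dec 11, 1963 (Wed); Dec 26, 1963 (Thu); Dec 27, 1963 (Fri); Jan 10, 1964 (Fri).
All 4 holidays fall on weekdays, so subtract 4.
Business days: 107 − 4 = 103.

103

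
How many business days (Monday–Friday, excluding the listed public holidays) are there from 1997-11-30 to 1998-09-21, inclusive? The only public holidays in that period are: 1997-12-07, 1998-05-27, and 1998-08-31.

1997-11-30 is a Sunday.
That's 296 days from start to end, counting both.
296 = 7 × 42 + 2, so there are 42 full weeks plus 2 extra days.
Each full week contributes 5 weekdays (Mon–Fri): 42 × 5 = 210.
The 2 extra days are Sunday, Monday — 1 of them qualifies.
Total: 210 + 1 = 211.
Holidays: 1997-12-07 (Sun); 1998-05-27 (Wed); 1998-08-31 (Mon).
2 of the 3 holidays fall on weekdays; the rest are weekends and were already excluded.
Business days: 211 − 2 = 209.

209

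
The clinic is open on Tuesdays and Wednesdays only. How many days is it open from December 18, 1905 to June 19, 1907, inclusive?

December 18, 1905 is a Monday.
That's 549 days from start to end, counting both.
549 = 7 × 78 + 3, so there are 78 full weeks plus 3 extra days.
Each full week contributes 2 days from the set (Tue, Wed): 78 × 2 = 156.
The 3 extra days are Monday, Tuesday, Wednesday — 2 of them qualify.
Total: 156 + 2 = 158.

158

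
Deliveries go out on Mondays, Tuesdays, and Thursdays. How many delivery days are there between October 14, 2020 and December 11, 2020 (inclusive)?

October 14, 2020 is a Wednesday.
From October 14, 2020 to December 11, 2020 is 59 days inclusive.
59 = 7 × 8 + 3, so there are 8 full weeks plus 3 extra days.
Each full week contributes 3 days from the set (Mon, Tue, Thu): 8 × 3 = 24.
The 3 extra days are Wednesday, Thursday, Friday — 1 of them qualifies.
Total: 24 + 1 = 25.

25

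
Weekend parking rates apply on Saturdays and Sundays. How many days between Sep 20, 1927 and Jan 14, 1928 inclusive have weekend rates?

33

Sep 20, 1927 is a Tuesday.
The range spans 117 days (inclusive of both endpoints).
117 = 7 × 16 + 5, so there are 16 full weeks plus 5 extra days.
Each full week contributes 2 weekend days (Sat, Sun): 16 × 2 = 32.
The 5 extra days are Tuesday, Wednesday, Thursday, Friday, Saturday — 1 of them qualifies.
Total: 32 + 1 = 33.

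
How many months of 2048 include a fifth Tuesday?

4

A month has five Tuesdays exactly when Tuesday falls within its first (length − 28) days.
Jan: 31 days, starts Wed → 5 of Wed, Thu, Fri
Feb: 29 days, starts Sat → 5 of Sat
Mar: 31 days, starts Sun → 5 of Sun, Mon, Tue ✓
Apr: 30 days, starts Wed → 5 of Wed, Thu
May: 31 days, starts Fri → 5 of Fri, Sat, Sun
Jun: 30 days, starts Mon → 5 of Mon, Tue ✓
Jul: 31 days, starts Wed → 5 of Wed, Thu, Fri
Aug: 31 days, starts Sat → 5 of Sat, Sun, Mon
Sep: 30 days, starts Tue → 5 of Tue, Wed ✓
Oct: 31 days, starts Thu → 5 of Thu, Fri, Sat
Nov: 30 days, starts Sun → 5 of Sun, Mon
Dec: 31 days, starts Tue → 5 of Tue, Wed, Thu ✓
Months with five Tuesdays: Mar, Jun, Sep, Dec.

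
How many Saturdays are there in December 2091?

December 1, 2091 is a Saturday.
The range spans 31 days (inclusive of both endpoints).
31 = 7 × 4 + 3, so there are 4 full weeks plus 3 extra days.
Each full week contributes one Saturday: 4 so far.
The 3 extra days are Saturday, Sunday, Monday — 1 of them qualifies.
Total: 4 + 1 = 5.

5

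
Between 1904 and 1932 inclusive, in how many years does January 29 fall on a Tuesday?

4

Day of week of January 29 in each year:
1904: Fri, 1905: Sun, 1906: Mon, 1907: Tue ✓, 1908: Wed, 1909: Fri, 1910: Sat, 1911: Sun, 1912: Mon, 1913: Wed, 1914: Thu, 1915: Fri, 1916: Sat, 1917: Mon, 1918: Tue ✓, 1919: Wed, 1920: Thu, 1921: Sat, 1922: Sun, 1923: Mon, 1924: Tue ✓, 1925: Thu, 1926: Fri, 1927: Sat, 1928: Sun, 1929: Tue ✓, 1930: Wed, 1931: Thu, 1932: Fri
Tuesdays: 1907, 1918, 1924, 1929.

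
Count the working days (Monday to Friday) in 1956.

1956-01-01 is a Sunday.
From 1956-01-01 to 1956-12-31 is 366 days inclusive.
366 = 7 × 52 + 2, so there are 52 full weeks plus 2 extra days.
Each full week contributes 5 weekdays (Mon–Fri): 52 × 5 = 260.
The 2 extra days are Sunday, Monday — 1 of them qualifies.
Total: 260 + 1 = 261.

261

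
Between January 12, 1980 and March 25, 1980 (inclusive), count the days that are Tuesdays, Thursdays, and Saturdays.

32

January 12, 1980 is a Saturday.
From January 12, 1980 to March 25, 1980 is 74 days inclusive.
74 = 7 × 10 + 4, so there are 10 full weeks plus 4 extra days.
Each full week contributes 3 days from the set (Tue, Thu, Sat): 10 × 3 = 30.
The 4 extra days are Saturday, Sunday, Monday, Tuesday — 2 of them qualify.
Total: 30 + 2 = 32.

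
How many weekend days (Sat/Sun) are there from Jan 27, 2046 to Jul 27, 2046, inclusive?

52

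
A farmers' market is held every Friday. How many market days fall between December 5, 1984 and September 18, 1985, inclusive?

41

December 5, 1984 is a Wednesday.
The range spans 288 days (inclusive of both endpoints).
288 = 7 × 41 + 1, so there are 41 full weeks plus 1 extra day.
Each full week contributes one Friday: 41 so far.
The 1 extra day is Wednesday — none qualify.
Total: 41 + 0 = 41.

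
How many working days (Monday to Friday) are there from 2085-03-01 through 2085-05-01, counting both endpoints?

2085-03-01 is a Thursday.
The range spans 62 days (inclusive of both endpoints).
62 = 7 × 8 + 6, so there are 8 full weeks plus 6 extra days.
Each full week contributes 5 weekdays (Mon–Fri): 8 × 5 = 40.
The 6 extra days are Thursday, Friday, Saturday, Sunday, Monday, Tuesday — 4 of them qualify.
Total: 40 + 4 = 44.

44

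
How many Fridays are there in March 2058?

1 March 2058 is a Friday.
From 1 March 2058 to 31 March 2058 is 31 days inclusive.
31 = 7 × 4 + 3, so there are 4 full weeks plus 3 extra days.
Each full week contributes one Friday: 4 so far.
The 3 extra days are Fri, Sat, Sun — 1 of them qualifies.
Total: 4 + 1 = 5.

5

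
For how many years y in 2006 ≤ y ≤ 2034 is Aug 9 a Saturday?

Day of week of August 9 in each year:
2006: Wed, 2007: Thu, 2008: Sat ✓, 2009: Sun, 2010: Mon, 2011: Tue, 2012: Thu, 2013: Fri, 2014: Sat ✓, 2015: Sun, 2016: Tue, 2017: Wed, 2018: Thu, 2019: Fri, 2020: Sun, 2021: Mon, 2022: Tue, 2023: Wed, 2024: Fri, 2025: Sat ✓, 2026: Sun, 2027: Mon, 2028: Wed, 2029: Thu, 2030: Fri, 2031: Sat ✓, 2032: Mon, 2033: Tue, 2034: Wed
Saturdays: 2008, 2014, 2025, 2031.

4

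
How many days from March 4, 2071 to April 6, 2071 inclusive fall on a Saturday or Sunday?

10

March 4, 2071 is a Wednesday.
That's 34 days from start to end, counting both.
34 = 7 × 4 + 6, so there are 4 full weeks plus 6 extra days.
Each full week contributes 2 days from the set (Sat, Sun): 4 × 2 = 8.
The 6 extra days are Wednesday, Thursday, Friday, Saturday, Sunday, Monday — 2 of them qualify.
Total: 8 + 2 = 10.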